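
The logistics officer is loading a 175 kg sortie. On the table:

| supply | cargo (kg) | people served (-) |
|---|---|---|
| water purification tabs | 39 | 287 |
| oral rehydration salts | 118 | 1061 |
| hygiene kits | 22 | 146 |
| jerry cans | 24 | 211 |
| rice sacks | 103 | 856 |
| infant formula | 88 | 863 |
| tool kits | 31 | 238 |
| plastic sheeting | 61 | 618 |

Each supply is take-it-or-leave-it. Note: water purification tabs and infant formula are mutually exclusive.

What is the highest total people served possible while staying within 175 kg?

1692

The ratio ordering already packs tightly: jerry cans + infant formula + plastic sheeting, 173 kg, 1692.
Next best is hygiene kits + infant formula + plastic sheeting at 1627 (171 kg) — short by 65.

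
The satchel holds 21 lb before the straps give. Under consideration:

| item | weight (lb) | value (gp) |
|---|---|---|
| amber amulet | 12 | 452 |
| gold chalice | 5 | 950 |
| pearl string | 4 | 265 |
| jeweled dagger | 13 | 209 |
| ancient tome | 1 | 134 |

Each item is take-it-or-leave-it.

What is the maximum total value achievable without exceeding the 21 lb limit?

1667

A density-first pass picks gold chalice + pearl string + ancient tome — 1349 at 10 lb.
The 1 lb tied up in ancient tome is better spent on amber amulet — total rises to 1667 (21 lb).
Nothing else within 21 lb beats 1667.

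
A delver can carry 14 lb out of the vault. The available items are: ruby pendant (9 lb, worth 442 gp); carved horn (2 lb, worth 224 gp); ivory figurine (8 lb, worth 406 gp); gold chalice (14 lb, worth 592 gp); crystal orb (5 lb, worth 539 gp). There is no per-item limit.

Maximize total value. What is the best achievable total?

1568

Taking 7×carved horn: 14 lb used, 1568 in value.
No other feasible combination exceeds 1568.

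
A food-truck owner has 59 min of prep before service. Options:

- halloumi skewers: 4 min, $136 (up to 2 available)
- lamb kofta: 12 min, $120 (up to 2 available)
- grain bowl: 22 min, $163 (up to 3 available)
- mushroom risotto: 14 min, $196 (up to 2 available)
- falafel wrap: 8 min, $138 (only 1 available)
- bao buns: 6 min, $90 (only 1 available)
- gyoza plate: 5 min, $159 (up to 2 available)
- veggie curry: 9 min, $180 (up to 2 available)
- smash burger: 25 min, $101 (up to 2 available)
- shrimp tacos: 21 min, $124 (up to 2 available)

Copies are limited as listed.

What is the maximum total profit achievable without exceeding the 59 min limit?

Taking the top-ratio dishes first gives 2×halloumi skewers + falafel wrap + bao buns + 2×gyoza plate + 2×veggie curry for 1178 (50 min).
Replace bao buns with mushroom risotto: the trade gains 106 net, giving 1284 at 58 min.
That's the maximum — no swap from here does better than 1284.

1284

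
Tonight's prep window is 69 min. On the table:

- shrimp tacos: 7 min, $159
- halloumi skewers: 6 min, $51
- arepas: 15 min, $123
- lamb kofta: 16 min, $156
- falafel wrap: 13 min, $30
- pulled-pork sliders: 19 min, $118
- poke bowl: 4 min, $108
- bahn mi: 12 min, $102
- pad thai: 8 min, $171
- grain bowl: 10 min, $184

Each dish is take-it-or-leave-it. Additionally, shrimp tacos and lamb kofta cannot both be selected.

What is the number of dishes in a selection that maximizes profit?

7

Best achievable profit is 914.
shrimp tacos + halloumi skewers + arepas + pulled-pork sliders + poke bowl + pad thai + grain bowl hits 914 at 69 min.
Any selection reaching 914 contains exactly 7 dishes.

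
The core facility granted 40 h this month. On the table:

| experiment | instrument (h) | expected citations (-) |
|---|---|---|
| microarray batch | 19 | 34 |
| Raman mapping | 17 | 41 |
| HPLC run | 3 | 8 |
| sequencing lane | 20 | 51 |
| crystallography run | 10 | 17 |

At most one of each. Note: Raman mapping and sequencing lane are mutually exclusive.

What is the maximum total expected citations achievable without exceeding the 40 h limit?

85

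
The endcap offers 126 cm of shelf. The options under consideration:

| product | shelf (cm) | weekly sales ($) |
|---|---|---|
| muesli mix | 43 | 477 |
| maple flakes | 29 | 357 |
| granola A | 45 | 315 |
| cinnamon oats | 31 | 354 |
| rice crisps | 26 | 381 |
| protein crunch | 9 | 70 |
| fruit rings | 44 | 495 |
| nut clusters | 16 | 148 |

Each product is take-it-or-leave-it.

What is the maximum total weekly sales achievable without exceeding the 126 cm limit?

Greedy by ratio would take maple flakes + cinnamon oats + rice crisps + protein crunch + nut clusters: 111 cm used, total 1310.
Dropping cinnamon oats frees 31 cm; slotting in fruit rings (44 cm) lifts the total to 1451 at 124 cm.

1451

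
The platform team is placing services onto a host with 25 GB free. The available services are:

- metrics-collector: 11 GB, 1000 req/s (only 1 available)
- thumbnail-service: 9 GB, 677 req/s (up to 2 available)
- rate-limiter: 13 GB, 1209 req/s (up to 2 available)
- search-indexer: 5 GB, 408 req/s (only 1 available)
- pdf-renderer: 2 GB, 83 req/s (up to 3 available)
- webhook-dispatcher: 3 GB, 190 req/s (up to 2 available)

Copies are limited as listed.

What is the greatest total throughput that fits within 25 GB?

2209

By throughput per GB: rate-limiter 93.00, metrics-collector 90.91, search-indexer 81.60 lead.
Best packing: metrics-collector + rate-limiter — 24 GB, 2209 total.
No other feasible combination exceeds 2209.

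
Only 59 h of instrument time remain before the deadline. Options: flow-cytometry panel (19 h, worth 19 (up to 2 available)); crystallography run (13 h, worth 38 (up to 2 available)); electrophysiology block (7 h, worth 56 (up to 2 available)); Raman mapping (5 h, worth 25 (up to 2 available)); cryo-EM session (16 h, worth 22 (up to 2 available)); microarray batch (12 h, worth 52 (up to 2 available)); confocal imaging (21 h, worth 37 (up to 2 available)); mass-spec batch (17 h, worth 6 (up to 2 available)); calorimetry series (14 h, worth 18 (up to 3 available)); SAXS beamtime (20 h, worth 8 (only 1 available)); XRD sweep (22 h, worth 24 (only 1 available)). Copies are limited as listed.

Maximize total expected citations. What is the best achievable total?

279

Greedy by ratio would take 2×electrophysiology block + 2×Raman mapping + 2×microarray batch: 48 h used, total 266.
Replace Raman mapping with crystallography run: the trade gains 13 net, giving 279 at 56 h.
That's the maximum — no swap from here does better than 279.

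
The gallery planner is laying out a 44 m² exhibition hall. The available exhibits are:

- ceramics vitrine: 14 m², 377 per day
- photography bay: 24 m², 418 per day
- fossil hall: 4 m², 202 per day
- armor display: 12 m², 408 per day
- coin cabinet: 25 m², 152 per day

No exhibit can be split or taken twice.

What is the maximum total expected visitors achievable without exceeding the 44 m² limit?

1028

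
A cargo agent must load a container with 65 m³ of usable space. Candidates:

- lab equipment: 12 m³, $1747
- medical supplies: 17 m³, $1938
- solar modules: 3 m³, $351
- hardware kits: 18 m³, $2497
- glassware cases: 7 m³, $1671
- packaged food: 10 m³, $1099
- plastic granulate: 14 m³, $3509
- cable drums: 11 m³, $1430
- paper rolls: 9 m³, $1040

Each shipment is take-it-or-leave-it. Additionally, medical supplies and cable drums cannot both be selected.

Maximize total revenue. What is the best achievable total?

Best packing: lab equipment + solar modules + hardware kits + glassware cases + plastic granulate + cable drums — 65 m³, 11205 total.
An exhaustive check of the 512 subsets confirms 11205.

11205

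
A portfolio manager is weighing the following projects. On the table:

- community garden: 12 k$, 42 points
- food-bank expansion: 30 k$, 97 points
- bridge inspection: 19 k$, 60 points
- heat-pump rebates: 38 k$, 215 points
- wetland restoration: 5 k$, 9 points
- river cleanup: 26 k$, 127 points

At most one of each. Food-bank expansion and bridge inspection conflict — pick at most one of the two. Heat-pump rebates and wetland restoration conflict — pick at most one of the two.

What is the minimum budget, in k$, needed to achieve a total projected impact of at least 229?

50

Need the lightest bundle worth ≥ 229.
Taking community garden + heat-pump rebates gives 257 (≥ 229) for 50 k$.
Below 50 k$ the best achievable stays under 229.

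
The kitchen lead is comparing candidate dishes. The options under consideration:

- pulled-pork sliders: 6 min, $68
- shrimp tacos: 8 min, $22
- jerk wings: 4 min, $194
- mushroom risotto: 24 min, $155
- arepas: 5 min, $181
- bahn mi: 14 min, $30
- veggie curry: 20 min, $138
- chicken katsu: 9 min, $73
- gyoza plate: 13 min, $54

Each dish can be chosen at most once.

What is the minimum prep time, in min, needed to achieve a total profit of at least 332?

Need the lightest bundle worth ≥ 332.
Taking jerk wings + arepas gives 375 (≥ 332) for 9 min.
Below 9 min the best achievable stays under 332.

9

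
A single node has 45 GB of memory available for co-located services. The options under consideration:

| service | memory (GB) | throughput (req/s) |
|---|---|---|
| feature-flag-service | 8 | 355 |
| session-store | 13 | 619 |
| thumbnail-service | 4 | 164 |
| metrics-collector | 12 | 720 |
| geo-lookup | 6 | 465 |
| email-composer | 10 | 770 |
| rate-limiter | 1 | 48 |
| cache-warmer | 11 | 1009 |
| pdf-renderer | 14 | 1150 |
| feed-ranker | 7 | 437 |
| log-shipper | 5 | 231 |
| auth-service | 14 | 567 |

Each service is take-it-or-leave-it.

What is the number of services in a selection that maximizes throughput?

Optimal total is 3558.
For example thumbnail-service + geo-lookup + email-composer + cache-warmer + pdf-renderer achieves it, using 45 GB.
Any selection reaching 3558 contains exactly 5 services.

5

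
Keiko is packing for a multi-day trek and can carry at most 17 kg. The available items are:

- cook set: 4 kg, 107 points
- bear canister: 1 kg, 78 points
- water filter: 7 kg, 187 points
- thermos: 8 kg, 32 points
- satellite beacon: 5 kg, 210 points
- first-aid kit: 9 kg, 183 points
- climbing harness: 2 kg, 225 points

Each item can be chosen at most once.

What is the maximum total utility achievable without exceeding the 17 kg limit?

700

Density check — climbing harness 112.50, bear canister 78.00, satellite beacon 42.00, cook set 26.75 are the best per kg.
Taking the top-ratio items first gives cook set + bear canister + satellite beacon + climbing harness for 620 (12 kg).
The 4 kg tied up in cook set is better spent on water filter — total rises to 700 (15 kg).
That's the maximum — no swap from here does better than 700.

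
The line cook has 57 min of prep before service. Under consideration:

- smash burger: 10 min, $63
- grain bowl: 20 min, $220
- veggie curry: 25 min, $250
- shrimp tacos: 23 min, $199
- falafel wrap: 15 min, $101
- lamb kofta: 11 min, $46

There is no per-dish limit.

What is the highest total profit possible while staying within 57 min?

Ranking by ratio (profit/min): grain bowl 11.00, veggie curry 10.00, shrimp tacos 8.65.
Taking 2×grain bowl + falafel wrap: 55 min used, 541 in profit.

541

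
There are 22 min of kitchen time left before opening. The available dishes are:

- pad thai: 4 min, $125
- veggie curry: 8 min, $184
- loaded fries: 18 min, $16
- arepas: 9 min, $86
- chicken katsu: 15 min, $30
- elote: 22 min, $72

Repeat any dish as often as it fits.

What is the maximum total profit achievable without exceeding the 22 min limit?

625

By profit per min: pad thai 31.25, veggie curry 23.00, arepas 9.56 lead.
5×pad thai uses 20 of the 22 min and totals 625.
That's the maximum — no swap from here does better than 625.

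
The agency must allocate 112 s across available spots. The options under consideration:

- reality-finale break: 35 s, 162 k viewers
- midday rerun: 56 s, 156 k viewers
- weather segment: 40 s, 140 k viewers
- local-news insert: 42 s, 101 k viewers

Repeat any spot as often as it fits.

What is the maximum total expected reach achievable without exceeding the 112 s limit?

By expected reach per s: reality-finale break 4.63, weather segment 3.50, midday rerun 2.79, local-news insert 2.40 lead.
Best packing: 3×reality-finale break — 105 s, 486 total.
Every other selection either busts 112 s or fails to beat 486.

486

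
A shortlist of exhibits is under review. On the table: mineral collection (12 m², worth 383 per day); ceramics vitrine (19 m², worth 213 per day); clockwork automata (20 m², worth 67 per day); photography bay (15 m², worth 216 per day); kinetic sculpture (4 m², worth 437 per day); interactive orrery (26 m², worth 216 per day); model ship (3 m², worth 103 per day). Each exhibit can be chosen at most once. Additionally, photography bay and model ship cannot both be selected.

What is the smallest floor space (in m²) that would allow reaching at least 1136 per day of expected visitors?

Need the lightest bundle worth ≥ 1136.
Taking mineral collection + ceramics vitrine + kinetic sculpture + model ship gives 1136 (≥ 1136) for 38 m².
Any bundle with less than 38 m² falls short of 1136.

38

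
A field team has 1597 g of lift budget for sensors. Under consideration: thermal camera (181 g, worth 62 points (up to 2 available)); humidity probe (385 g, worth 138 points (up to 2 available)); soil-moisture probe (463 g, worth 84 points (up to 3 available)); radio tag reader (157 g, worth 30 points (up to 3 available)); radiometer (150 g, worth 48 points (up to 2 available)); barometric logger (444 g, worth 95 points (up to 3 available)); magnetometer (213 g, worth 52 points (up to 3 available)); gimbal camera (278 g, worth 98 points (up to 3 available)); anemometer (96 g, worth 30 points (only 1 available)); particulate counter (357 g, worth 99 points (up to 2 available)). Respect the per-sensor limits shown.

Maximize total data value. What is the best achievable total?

556

Ranking by ratio (data value/g): humidity probe 0.36, gimbal camera 0.35, thermal camera 0.34, radiometer 0.32.
Taking the top-ratio sensors first gives thermal camera + 2×humidity probe + 2×gimbal camera for 534 (1507 g).
Dropping humidity probe frees 385 g; slotting in thermal camera + gimbal camera (459 g) lifts the total to 556 at 1581 g.
Nothing else within 1597 g beats 556.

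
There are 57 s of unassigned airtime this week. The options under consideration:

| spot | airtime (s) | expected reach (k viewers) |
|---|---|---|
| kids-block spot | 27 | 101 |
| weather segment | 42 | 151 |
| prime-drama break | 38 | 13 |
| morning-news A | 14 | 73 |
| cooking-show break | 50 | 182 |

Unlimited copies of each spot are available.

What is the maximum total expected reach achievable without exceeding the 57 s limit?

292

Best packing: 4×morning-news A — 56 s, 292 total.
Every other selection either busts 57 s or fails to beat 292.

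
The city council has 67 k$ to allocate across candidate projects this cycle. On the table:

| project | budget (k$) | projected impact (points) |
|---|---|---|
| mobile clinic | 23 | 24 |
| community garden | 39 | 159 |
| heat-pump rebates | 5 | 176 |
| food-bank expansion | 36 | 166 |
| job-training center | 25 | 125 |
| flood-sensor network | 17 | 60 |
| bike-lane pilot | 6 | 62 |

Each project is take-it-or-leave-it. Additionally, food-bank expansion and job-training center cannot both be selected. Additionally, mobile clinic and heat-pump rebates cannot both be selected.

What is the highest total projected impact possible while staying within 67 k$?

464

Greedy by ratio would take heat-pump rebates + job-training center + flood-sensor network + bike-lane pilot: 53 k$ used, total 423.
Replace job-training center with food-bank expansion: the trade gains 41 net, giving 464 at 64 k$.
Runner-up community garden + heat-pump rebates + flood-sensor network + bike-lane pilot tops out at 457.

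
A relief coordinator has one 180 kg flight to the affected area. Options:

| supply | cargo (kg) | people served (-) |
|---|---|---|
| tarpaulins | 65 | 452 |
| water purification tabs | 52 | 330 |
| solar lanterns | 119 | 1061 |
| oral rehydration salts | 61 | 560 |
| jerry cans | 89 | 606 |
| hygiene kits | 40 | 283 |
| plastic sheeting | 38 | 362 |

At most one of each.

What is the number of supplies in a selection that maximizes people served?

2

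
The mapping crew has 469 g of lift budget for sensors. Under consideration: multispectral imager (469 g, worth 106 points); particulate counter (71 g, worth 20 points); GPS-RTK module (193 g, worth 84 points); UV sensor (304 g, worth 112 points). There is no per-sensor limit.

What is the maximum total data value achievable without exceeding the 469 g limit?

The ratio ordering already packs tightly: particulate counter + 2×GPS-RTK module, 457 g, 188.

188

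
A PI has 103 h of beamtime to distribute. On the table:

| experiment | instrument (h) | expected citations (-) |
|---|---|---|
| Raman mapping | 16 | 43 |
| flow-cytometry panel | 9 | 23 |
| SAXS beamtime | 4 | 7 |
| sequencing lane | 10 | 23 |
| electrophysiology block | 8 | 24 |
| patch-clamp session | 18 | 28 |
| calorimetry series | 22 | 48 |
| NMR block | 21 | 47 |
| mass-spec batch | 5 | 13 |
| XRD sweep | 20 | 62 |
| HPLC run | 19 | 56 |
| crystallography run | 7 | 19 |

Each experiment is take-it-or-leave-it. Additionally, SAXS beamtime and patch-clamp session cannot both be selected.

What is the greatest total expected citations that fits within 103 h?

278

A density-first pass picks Raman mapping + flow-cytometry panel + SAXS beamtime + sequencing lane + electrophysiology block + mass-spec batch + XRD sweep + HPLC run + crystallography run — 270 at 98 h.
Replace SAXS beamtime and mass-spec batch and crystallography run with NMR block: the trade gains 8 net, giving 278 at 103 h.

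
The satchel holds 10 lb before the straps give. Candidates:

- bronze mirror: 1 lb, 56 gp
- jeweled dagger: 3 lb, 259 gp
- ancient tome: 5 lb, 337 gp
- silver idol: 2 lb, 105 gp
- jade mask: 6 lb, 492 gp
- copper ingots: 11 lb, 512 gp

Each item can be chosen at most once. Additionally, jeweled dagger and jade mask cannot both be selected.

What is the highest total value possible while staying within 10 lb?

Jeweled dagger + ancient tome + silver idol uses 10 of the 10 lb and totals 701.

701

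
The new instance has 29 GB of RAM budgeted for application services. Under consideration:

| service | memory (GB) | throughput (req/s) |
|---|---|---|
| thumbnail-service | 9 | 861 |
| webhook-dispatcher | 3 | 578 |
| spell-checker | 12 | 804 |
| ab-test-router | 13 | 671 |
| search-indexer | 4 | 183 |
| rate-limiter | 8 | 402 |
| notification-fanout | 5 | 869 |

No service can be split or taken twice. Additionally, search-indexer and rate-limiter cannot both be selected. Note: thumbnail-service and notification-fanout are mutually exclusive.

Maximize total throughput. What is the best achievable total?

2653

Webhook-dispatcher + spell-checker + rate-limiter + notification-fanout uses 28 of the 29 GB and totals 2653.
Next best is webhook-dispatcher + ab-test-router + rate-limiter + notification-fanout at 2520 (29 GB) — short by 133.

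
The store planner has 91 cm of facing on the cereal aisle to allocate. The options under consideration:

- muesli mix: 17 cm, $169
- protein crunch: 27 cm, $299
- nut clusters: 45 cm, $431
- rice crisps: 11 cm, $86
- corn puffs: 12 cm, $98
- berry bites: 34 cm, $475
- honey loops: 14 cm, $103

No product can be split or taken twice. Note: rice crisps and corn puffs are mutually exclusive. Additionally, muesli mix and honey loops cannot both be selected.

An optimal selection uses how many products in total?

Optimal total is 1041.
One optimal bundle: muesli mix + protein crunch + corn puffs + berry bites (90 cm).
All optima have 4 products.

4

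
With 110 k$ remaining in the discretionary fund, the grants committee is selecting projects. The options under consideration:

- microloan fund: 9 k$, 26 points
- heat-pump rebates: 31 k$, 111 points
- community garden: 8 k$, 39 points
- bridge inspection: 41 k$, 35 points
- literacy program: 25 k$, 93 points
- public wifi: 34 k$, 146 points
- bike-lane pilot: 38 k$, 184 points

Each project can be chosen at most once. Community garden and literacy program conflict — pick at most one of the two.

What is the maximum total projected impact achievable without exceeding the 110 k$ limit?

Best packing: microloan fund + literacy program + public wifi + bike-lane pilot — 106 k$, 449 total.
Next best is heat-pump rebates + public wifi + bike-lane pilot at 441 (103 k$) — short by 8.

449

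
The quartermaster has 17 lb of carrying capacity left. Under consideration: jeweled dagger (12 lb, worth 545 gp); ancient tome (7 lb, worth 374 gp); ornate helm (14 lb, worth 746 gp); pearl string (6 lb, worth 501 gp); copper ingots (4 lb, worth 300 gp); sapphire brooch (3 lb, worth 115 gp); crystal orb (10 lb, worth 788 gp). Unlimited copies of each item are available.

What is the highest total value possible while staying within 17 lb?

By value per lb: pearl string 83.50, crystal orb 78.80, copper ingots 75.00 lead.
The ratio ordering already packs tightly: 2×pearl string + copper ingots, 16 lb, 1302.
No other feasible combination exceeds 1302.

1302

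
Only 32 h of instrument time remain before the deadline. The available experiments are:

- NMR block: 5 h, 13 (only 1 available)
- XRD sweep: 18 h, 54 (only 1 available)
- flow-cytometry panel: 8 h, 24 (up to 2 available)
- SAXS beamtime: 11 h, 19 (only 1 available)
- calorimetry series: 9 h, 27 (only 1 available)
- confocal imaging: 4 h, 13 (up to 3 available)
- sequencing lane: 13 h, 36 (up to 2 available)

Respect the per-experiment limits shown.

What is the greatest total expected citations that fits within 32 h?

94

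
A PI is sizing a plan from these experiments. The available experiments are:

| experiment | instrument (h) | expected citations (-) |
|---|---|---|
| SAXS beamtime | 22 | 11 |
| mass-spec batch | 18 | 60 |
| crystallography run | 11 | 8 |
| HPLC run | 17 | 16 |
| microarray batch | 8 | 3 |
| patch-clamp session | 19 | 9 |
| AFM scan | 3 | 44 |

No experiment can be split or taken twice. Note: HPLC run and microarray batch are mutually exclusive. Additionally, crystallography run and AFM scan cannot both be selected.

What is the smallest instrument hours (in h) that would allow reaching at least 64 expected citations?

Look for the lowest-instrument combination reaching 64.
mass-spec batch + AFM scan reaches 104 using 21 h.
Below 21 h the best achievable stays under 64.

21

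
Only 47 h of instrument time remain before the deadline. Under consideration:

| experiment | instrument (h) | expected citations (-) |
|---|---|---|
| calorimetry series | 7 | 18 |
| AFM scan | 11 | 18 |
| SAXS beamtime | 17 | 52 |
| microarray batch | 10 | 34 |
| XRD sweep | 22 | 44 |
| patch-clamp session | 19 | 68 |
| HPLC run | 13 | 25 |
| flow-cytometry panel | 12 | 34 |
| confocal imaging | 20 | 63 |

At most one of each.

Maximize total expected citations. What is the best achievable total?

154

The ratio ordering already packs tightly: SAXS beamtime + microarray batch + patch-clamp session, 46 h, 154.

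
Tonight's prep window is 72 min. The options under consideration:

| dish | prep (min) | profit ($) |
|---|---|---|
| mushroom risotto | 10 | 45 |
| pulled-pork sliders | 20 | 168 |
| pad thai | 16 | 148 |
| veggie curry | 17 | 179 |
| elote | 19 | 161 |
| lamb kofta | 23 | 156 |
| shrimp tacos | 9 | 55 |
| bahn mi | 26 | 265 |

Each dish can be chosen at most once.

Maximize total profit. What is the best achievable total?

Greedy by ratio would take pad thai + veggie curry + shrimp tacos + bahn mi: 68 min used, total 647.
The 16 min tied up in pad thai is better spent on pulled-pork sliders — total rises to 667 (72 min).
An exhaustive check of the 256 subsets confirms 667.

667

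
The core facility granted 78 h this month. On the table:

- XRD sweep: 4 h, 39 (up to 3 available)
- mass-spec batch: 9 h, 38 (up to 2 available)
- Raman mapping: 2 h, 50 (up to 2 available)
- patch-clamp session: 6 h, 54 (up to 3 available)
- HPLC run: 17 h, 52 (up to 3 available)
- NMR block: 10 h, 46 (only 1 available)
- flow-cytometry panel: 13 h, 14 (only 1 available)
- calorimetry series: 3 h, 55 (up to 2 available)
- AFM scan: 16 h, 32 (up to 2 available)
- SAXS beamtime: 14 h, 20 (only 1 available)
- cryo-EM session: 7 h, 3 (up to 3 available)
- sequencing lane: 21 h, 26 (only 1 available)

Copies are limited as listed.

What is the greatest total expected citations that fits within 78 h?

625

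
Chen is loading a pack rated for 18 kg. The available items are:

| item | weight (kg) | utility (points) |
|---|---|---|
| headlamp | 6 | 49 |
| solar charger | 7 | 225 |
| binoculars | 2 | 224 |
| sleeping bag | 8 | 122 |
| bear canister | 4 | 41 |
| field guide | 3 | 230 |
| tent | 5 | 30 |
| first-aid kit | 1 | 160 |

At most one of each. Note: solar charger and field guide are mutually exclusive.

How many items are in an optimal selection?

Best achievable utility is 777.
One optimal bundle: binoculars + sleeping bag + bear canister + field guide + first-aid kit (18 kg).
Any selection reaching 777 contains exactly 5 items.

5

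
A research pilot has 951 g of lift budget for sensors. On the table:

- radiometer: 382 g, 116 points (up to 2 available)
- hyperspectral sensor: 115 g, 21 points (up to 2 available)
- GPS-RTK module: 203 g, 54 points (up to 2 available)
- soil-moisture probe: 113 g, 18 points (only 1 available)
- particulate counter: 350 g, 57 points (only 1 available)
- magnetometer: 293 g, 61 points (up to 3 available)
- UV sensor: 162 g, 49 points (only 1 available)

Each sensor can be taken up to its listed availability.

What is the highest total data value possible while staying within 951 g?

281

The ratio ordering already packs tightly: 2×radiometer + UV sensor, 926 g, 281.
No other feasible combination exceeds 281.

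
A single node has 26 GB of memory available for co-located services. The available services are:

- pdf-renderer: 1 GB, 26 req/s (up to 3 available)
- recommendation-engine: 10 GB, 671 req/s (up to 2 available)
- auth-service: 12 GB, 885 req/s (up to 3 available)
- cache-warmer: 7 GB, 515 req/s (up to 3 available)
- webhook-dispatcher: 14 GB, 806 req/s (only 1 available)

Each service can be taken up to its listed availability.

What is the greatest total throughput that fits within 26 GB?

1915

Taking the top-ratio services first gives 2×pdf-renderer + 2×auth-service for 1822 (26 GB).
The 14 GB tied up in 2×pdf-renderer and auth-service is better spent on 2×cache-warmer — total rises to 1915 (26 GB).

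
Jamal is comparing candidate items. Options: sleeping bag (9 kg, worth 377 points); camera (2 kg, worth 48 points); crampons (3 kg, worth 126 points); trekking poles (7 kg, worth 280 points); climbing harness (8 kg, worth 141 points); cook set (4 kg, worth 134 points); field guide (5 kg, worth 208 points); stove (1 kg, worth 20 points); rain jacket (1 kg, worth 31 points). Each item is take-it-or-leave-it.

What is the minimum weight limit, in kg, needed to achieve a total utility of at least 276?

Look for the lowest-weight combination reaching 276.
trekking poles reaches 280 using 7 kg.
Any bundle with less than 7 kg falls short of 276.

7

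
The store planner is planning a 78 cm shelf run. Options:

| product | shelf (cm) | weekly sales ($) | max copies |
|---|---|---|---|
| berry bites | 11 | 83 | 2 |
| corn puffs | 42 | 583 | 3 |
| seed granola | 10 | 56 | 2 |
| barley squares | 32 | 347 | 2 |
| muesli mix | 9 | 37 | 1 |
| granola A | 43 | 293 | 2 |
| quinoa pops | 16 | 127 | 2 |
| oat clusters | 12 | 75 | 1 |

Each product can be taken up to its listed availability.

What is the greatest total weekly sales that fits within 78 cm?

By weekly sales per cm: corn puffs 13.88, barley squares 10.84, quinoa pops 7.94, berry bites 7.55 lead.
Corn puffs + barley squares uses 74 of the 78 cm and totals 930.
Nothing else within 78 cm beats 930.

930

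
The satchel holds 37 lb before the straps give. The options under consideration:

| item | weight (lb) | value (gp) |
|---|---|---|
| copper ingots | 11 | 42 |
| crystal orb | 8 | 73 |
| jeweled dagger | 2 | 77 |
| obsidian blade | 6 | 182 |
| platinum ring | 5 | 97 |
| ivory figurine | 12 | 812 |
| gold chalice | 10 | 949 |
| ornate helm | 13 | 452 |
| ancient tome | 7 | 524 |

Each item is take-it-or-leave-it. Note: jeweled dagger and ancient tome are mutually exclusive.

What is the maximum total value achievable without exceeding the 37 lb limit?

2467

By value per lb: gold chalice 94.90, ancient tome 74.86, ivory figurine 67.67 lead.
Taking obsidian blade + ivory figurine + gold chalice + ancient tome: 35 lb used, 2467 in value.
Next best is platinum ring + ivory figurine + gold chalice + ancient tome at 2382 (34 lb) — short by 85.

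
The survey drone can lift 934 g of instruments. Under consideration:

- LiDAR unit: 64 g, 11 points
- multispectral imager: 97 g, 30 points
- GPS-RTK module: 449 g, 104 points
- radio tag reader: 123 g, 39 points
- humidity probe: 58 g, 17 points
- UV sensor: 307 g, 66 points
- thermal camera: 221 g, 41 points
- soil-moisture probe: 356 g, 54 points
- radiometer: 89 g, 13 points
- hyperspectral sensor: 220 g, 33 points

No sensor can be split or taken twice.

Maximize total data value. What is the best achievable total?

By data value per g: radio tag reader 0.32, multispectral imager 0.31, humidity probe 0.29 lead.
The ratio heuristic lands on LiDAR unit + multispectral imager + GPS-RTK module + radio tag reader + humidity probe + radiometer (214) but leaves 54 g idle.
The 276 g tied up in LiDAR unit and radio tag reader and radiometer is better spent on UV sensor — total rises to 217 (911 g).

217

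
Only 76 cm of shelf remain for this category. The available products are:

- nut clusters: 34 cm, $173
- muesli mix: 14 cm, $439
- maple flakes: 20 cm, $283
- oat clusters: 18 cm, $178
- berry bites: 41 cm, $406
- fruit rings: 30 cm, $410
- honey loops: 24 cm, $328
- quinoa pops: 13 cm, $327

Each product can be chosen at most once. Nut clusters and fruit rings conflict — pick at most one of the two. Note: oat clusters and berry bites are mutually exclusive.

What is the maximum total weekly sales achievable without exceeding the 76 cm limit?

1377

Best packing: muesli mix + maple flakes + honey loops + quinoa pops — 71 cm, 1377 total.
An exhaustive check of the 256 subsets confirms 1377.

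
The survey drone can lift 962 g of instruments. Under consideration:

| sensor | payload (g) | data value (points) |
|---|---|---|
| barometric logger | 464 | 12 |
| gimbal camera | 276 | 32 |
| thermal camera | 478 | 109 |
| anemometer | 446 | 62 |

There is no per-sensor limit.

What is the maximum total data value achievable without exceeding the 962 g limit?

218

By data value per g: thermal camera 0.23, anemometer 0.14, gimbal camera 0.12, barometric logger 0.03 lead.
The ratio ordering already packs tightly: 2×thermal camera, 956 g, 218.
Every other selection either busts 962 g or fails to beat 218.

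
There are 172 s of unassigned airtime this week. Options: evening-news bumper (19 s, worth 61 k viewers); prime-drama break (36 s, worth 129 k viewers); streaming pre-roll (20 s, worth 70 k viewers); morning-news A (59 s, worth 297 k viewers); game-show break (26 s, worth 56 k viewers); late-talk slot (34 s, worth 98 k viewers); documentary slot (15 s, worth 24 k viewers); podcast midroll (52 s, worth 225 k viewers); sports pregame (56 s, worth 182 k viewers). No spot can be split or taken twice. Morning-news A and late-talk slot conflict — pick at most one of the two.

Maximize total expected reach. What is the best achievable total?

Best packing: prime-drama break + streaming pre-roll + morning-news A + podcast midroll — 167 s, 721 total.
The closest alternative, evening-news bumper + prime-drama break + morning-news A + podcast midroll, reaches only 712.

721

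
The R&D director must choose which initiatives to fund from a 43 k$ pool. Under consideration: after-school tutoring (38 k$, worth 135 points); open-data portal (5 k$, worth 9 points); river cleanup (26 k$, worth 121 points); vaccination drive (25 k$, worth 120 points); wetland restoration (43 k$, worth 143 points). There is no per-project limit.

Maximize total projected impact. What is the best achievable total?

148

Density check — vaccination drive 4.80, river cleanup 4.65, after-school tutoring 3.55, wetland restoration 3.33 are the best per k$.
Taking the top-ratio projects first gives 3×open-data portal + vaccination drive for 147 (40 k$).
Dropping vaccination drive frees 25 k$; slotting in river cleanup (26 k$) lifts the total to 148 at 41 k$.
Nothing else within 43 k$ beats 148.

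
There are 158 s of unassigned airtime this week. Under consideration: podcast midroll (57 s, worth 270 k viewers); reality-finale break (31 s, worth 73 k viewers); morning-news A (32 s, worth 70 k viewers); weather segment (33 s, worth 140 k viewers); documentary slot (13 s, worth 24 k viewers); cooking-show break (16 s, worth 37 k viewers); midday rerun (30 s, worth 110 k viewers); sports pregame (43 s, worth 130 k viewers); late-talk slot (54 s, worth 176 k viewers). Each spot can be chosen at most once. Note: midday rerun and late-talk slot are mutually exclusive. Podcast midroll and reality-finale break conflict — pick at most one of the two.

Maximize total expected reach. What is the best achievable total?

610

Taking podcast midroll + weather segment + documentary slot + late-talk slot: 157 s used, 610 in expected reach.
An exhaustive check of the 512 subsets confirms 610.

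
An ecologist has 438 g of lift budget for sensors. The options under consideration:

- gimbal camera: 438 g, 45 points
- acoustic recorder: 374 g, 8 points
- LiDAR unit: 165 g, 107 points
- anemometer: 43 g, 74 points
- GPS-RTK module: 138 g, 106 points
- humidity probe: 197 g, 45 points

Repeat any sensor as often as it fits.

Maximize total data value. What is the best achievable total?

The ratio ordering already packs tightly: 10×anemometer, 430 g, 740.

740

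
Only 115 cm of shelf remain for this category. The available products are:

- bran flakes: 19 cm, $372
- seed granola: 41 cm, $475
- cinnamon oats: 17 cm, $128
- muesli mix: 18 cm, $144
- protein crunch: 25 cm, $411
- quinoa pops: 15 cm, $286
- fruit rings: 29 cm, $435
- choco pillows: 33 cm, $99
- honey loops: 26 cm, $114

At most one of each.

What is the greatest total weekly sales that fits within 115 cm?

1693

A density-first pass picks bran flakes + muesli mix + protein crunch + quinoa pops + fruit rings — 1648 at 106 cm.
Dropping muesli mix and quinoa pops frees 33 cm; slotting in seed granola (41 cm) lifts the total to 1693 at 114 cm.
The closest alternative, bran flakes + muesli mix + protein crunch + quinoa pops + fruit rings, reaches only 1648.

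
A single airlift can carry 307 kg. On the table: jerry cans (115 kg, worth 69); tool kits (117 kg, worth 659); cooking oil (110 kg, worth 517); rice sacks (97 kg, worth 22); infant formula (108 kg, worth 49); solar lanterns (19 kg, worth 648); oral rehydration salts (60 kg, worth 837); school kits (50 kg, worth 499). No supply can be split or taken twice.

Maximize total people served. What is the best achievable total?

2661

By people served per kg: solar lanterns 34.11, oral rehydration salts 13.95, school kits 9.98 lead.
Filling by ratio: tool kits + solar lanterns + oral rehydration salts + school kits for 2643, with 61 kg left unused.
Replace school kits with cooking oil: the trade gains 18 net, giving 2661 at 306 kg.
Nothing else within 307 kg beats 2661.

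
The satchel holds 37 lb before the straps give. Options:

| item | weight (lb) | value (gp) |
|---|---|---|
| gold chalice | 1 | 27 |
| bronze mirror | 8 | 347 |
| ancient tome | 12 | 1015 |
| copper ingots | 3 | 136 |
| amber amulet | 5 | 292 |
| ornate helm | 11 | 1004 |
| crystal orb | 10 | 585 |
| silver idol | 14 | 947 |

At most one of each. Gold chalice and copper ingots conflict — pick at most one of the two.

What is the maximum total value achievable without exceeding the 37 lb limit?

2966

The ratio ordering already packs tightly: ancient tome + ornate helm + silver idol, 37 lb, 2966.
An exhaustive check of the 256 subsets confirms 2966.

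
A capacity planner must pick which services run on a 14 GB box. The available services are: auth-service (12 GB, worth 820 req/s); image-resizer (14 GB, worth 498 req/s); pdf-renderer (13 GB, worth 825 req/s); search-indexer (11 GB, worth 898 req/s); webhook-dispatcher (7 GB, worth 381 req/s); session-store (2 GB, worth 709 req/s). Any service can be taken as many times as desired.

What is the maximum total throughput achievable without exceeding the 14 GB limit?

4963

The ratio ordering already packs tightly: 7×session-store, 14 GB, 4963.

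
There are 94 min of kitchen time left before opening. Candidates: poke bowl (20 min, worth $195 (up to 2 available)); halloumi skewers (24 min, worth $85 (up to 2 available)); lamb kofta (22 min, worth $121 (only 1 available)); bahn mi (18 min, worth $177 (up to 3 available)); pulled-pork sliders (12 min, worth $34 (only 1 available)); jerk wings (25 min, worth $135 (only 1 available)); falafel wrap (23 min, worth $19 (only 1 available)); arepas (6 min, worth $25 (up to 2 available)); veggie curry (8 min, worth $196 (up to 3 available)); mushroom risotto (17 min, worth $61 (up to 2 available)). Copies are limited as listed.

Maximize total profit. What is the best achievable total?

1205

Density check — veggie curry 24.50, bahn mi 9.83, poke bowl 9.75, lamb kofta 5.50 are the best per min.
Filling by ratio: 3×bahn mi + 2×arepas + 3×veggie curry for 1169, with 4 min left unused.
Dropping 2×bahn mi frees 36 min; slotting in 2×poke bowl (40 min) lifts the total to 1205 at 94 min.
No other feasible combination exceeds 1205.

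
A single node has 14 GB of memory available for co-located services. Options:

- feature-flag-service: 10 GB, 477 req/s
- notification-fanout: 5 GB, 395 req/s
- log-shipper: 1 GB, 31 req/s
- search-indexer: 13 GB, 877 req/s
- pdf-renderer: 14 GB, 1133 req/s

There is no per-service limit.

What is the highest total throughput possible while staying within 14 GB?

1133

Ranking by ratio (throughput/GB): pdf-renderer 80.93, notification-fanout 79.00, search-indexer 67.46.
The ratio ordering already packs tightly: pdf-renderer, 14 GB, 1133.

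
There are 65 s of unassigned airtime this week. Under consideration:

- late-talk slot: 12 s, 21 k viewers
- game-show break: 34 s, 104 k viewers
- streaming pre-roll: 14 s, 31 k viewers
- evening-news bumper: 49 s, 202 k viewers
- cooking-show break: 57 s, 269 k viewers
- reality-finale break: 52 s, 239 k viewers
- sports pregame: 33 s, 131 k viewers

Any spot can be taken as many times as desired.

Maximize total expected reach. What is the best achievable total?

269

Best packing: cooking-show break — 57 s, 269 total.
No other feasible combination exceeds 269.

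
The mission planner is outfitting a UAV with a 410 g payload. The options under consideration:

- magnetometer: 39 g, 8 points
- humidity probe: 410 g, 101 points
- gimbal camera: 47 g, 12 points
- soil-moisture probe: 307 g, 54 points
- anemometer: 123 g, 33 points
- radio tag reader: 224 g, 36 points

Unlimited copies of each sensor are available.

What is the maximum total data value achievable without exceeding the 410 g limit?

107

Density check — anemometer 0.27, gimbal camera 0.26, humidity probe 0.25 are the best per g.
Taking magnetometer + 3×anemometer: 408 g used, 107 in data value.
Every other selection either busts 410 g or fails to beat 107.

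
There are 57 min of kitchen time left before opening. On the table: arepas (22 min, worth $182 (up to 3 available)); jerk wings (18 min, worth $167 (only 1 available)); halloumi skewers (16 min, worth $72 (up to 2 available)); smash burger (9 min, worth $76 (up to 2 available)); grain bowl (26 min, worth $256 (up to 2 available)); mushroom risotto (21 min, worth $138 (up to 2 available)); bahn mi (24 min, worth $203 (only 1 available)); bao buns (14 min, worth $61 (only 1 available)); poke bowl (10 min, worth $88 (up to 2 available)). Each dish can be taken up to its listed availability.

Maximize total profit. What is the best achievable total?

514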